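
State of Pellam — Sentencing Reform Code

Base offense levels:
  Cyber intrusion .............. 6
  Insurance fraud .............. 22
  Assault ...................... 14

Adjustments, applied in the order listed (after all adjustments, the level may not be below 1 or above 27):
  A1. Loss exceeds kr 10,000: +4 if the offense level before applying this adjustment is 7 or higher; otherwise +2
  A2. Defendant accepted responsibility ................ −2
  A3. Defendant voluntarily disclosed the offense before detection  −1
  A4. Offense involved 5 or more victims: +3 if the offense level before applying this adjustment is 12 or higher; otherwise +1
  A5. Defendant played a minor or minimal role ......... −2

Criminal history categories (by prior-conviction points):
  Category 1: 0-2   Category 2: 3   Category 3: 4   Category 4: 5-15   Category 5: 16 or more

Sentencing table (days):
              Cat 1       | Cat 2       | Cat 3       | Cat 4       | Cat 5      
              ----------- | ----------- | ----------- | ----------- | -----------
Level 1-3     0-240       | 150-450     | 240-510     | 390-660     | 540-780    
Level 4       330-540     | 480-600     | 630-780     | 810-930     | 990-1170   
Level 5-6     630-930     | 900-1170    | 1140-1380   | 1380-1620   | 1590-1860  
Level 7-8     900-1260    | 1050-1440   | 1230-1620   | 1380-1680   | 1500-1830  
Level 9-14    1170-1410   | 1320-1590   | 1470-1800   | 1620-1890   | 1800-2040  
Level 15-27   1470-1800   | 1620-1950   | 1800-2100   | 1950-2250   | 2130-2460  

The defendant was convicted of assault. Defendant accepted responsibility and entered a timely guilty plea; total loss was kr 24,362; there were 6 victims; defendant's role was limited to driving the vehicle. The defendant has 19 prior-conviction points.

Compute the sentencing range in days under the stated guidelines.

2130-2460 days

Base offense level for assault: 14.
A1 applies (level before this adjustment is 14 ≥ 7, so +4): 14 + 4 = 18.
A2 applies: 18 − 2 = 16.
A3 does not apply.
A4 applies (level before this adjustment is 16 ≥ 12, so +3): 16 + 3 = 19.
A5 applies: 19 − 2 = 17.
Final offense level: 17.
Criminal history: 19 prior points → Category 5 (16+).
Level 17 falls in the 15-27 band.
Grid: Level 15-27 × Category 5 = 2130-2460 days.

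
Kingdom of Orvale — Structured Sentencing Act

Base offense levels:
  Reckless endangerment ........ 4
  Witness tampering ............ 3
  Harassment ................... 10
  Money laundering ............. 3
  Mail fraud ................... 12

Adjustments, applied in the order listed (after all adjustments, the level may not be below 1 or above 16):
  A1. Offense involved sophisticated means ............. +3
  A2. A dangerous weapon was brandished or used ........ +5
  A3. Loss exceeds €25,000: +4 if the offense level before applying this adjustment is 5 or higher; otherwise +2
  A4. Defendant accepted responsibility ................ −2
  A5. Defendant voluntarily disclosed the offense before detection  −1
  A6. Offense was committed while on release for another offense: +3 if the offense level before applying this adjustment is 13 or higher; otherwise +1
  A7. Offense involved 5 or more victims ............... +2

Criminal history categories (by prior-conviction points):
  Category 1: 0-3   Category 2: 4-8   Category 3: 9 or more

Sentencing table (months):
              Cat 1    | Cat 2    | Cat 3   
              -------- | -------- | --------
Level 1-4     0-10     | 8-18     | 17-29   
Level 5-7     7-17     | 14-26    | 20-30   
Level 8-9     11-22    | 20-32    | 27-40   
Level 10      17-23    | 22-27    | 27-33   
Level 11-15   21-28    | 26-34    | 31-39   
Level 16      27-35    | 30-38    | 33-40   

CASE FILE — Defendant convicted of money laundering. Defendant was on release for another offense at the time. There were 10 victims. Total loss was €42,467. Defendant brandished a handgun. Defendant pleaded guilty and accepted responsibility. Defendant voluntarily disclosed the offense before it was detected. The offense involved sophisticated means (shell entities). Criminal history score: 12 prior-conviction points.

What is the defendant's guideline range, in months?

Base offense level for money laundering: 3.
A1 applies: 3 + 3 = 6.
A2 applies: 6 + 5 = 11.
A3 applies (level before this adjustment is 11 ≥ 5, so +4): 11 + 4 = 15.
A4 applies: 15 − 2 = 13.
A5 applies: 13 − 1 = 12.
A6 applies (level before this adjustment is 12 < 13, so +1): 12 + 1 = 13.
A7 applies: 13 + 2 = 15.
Final offense level: 15.
Criminal history: 12 prior points → Category 3 (9+).
Level 15 falls in the 11-15 band.
Grid: Level 11-15 × Category 3 = 31-39 months.

31-39 months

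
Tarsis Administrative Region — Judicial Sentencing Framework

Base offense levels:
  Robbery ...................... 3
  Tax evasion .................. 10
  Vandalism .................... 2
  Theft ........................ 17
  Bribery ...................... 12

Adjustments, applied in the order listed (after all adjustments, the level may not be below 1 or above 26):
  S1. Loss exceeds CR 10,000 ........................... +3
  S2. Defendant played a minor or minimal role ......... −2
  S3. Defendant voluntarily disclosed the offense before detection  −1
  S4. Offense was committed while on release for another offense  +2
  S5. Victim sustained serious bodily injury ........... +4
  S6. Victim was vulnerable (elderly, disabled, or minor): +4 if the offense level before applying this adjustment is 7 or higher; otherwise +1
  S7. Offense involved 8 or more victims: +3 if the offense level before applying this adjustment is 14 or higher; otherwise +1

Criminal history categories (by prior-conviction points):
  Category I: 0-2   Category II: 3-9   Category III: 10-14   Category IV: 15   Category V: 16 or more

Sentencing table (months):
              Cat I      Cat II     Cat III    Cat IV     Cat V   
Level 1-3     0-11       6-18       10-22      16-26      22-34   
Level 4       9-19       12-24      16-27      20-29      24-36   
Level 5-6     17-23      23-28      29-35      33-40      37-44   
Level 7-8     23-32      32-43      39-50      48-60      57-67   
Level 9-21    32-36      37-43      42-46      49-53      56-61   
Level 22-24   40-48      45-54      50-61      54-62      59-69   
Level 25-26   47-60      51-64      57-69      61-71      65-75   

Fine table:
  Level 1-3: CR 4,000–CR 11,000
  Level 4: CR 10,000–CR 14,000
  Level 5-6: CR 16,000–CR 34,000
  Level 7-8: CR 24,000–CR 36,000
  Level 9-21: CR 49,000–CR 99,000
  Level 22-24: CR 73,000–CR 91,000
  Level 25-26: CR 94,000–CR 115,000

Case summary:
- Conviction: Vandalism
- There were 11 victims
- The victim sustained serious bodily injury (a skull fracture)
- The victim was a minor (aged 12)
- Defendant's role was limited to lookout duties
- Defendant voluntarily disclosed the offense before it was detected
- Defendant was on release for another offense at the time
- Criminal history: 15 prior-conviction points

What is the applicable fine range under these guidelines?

Base offense level for vandalism: 2.
S1 does not apply.
S2 applies: 2 − 2 = 0.
S3 applies: 0 − 1 = -1.
S4 applies: -1 + 2 = 1.
S5 applies: 1 + 4 = 5.
S6 applies (level before this adjustment is 5 < 7, so +1): 5 + 1 = 6.
S7 applies (level before this adjustment is 6 < 14, so +1): 6 + 1 = 7.
Final offense level: 7.
Level 7 falls in the 7-8 band.
Fine table: Level 7-8 → CR 24,000–CR 36,000.

CR 24,000–CR 36,000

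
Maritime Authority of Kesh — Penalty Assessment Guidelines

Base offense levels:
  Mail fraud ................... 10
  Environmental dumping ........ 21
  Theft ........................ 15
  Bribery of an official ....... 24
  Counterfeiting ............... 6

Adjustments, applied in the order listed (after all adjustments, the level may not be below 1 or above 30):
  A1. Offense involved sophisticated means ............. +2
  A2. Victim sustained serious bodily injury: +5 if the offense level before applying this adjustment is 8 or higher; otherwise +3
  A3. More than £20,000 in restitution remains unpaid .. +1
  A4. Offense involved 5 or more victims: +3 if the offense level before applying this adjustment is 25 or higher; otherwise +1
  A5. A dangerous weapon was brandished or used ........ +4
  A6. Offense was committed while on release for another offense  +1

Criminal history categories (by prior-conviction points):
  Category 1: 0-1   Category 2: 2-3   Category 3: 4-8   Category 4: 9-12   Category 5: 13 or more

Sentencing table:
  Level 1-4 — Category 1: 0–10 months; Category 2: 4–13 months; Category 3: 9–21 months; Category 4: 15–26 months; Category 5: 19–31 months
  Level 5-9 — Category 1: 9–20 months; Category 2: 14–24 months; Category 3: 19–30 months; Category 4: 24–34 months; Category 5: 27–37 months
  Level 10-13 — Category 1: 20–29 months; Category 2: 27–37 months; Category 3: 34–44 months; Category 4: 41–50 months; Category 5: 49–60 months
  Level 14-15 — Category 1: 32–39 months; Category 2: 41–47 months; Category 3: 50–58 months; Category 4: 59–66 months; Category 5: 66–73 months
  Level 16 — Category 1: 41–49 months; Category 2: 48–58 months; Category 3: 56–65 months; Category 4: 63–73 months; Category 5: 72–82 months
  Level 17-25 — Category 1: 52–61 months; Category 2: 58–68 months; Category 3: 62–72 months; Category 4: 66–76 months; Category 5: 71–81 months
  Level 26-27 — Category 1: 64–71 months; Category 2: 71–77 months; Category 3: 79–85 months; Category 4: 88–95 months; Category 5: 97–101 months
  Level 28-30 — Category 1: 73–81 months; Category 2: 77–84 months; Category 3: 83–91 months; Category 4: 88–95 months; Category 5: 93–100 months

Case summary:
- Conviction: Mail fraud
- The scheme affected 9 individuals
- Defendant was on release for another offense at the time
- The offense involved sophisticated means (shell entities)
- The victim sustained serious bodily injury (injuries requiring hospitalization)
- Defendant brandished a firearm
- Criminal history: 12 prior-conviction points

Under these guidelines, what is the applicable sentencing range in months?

Base offense level for mail fraud: 10.
A1 applies: 10 + 2 = 12.
A2 applies (level before this adjustment is 12 ≥ 8, so +5): 12 + 5 = 17.
A4 applies (level before this adjustment is 17 < 25, so +1): 17 + 1 = 18.
A5 applies: 18 + 4 = 22.
A6 applies: 22 + 1 = 23.
Final offense level: 23.
Criminal history: 12 prior points → Category 4 (9-12).
Level 23 falls in the 17-25 band.
Grid: Level 17-25 × Category 4 = 66-76 months.

66-76 months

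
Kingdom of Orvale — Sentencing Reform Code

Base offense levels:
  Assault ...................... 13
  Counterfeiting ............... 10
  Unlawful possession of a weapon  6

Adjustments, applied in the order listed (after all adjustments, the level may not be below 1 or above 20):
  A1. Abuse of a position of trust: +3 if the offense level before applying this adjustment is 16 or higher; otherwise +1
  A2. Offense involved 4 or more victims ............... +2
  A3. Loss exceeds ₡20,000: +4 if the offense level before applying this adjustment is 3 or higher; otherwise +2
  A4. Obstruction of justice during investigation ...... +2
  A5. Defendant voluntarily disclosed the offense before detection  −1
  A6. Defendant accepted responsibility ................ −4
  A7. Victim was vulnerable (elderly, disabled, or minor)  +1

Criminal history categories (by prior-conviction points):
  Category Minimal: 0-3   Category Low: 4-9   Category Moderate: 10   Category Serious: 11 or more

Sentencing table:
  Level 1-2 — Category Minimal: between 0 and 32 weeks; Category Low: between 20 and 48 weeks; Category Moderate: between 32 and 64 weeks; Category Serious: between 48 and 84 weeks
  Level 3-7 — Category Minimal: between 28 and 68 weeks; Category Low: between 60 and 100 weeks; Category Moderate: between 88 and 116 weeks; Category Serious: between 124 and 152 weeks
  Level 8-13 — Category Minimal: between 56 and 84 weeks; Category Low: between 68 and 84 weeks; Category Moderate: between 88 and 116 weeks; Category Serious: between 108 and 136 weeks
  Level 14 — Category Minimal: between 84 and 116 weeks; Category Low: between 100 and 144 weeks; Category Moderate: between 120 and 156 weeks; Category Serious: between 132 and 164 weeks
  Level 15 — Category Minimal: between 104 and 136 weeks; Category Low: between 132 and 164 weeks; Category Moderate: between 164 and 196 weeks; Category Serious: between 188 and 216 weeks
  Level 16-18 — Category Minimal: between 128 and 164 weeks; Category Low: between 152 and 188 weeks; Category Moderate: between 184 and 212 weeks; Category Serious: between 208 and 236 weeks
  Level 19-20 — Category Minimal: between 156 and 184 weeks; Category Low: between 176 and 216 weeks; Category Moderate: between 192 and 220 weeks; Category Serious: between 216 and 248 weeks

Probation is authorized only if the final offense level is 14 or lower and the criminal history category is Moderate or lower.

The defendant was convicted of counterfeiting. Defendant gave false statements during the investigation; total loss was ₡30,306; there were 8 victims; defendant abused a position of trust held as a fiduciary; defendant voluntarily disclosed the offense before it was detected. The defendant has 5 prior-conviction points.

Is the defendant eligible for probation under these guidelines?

No

Base offense level for counterfeiting: 10.
A1 applies (level before this adjustment is 10 < 16, so +1): 10 + 1 = 11.
A2 applies: 11 + 2 = 13.
A3 applies (level before this adjustment is 13 ≥ 3, so +4): 13 + 4 = 17.
A4 applies: 17 + 2 = 19.
A5 applies: 19 − 1 = 18.
A6 does not apply.
A7 does not apply.
Final offense level: 18.
Criminal history: 5 prior points → Category Low (4-9).
Level 18 falls in the 16-18 band.
Grid: Level 16-18 × Category Low = 152-188 weeks.
Probation check: level 18 > 14 and category Low ≤ Moderate → not eligible.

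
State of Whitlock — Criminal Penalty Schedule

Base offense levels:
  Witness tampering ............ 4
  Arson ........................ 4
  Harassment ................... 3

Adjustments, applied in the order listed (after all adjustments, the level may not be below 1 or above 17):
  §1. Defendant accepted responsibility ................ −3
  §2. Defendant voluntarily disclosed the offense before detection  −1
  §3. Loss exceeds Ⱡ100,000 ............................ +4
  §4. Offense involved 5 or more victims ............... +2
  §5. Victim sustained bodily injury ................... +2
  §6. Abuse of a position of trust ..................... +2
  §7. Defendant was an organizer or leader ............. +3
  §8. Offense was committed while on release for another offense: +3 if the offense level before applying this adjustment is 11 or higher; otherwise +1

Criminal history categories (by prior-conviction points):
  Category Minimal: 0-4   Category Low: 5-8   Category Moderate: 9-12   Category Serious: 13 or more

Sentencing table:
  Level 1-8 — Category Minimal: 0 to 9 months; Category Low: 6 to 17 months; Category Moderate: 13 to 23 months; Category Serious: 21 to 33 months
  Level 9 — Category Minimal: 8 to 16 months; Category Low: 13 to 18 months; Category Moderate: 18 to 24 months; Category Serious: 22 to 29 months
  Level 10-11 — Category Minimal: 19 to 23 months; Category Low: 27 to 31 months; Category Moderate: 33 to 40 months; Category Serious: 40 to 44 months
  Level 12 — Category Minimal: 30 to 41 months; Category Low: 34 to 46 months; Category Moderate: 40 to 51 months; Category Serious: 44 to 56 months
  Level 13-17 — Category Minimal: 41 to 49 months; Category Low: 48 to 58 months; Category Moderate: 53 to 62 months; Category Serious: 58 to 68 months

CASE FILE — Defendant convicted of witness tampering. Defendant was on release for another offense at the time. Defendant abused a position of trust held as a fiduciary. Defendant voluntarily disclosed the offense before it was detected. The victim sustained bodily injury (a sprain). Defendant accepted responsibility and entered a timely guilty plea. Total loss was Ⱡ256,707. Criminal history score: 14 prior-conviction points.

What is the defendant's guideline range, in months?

Base offense level for witness tampering: 4.
§1 applies: 4 − 3 = 1.
§2 applies: 1 − 1 = 0.
§3 applies: 0 + 4 = 4.
§5 applies: 4 + 2 = 6.
§6 applies: 6 + 2 = 8.
§8 applies (level before this adjustment is 8 < 11, so +1): 8 + 1 = 9.
Final offense level: 9.
Criminal history: 14 prior points → Category Serious (13+).
Level 9 falls in the 9 band.
Grid: Level 9 × Category Serious = 22-29 months.

22-29 months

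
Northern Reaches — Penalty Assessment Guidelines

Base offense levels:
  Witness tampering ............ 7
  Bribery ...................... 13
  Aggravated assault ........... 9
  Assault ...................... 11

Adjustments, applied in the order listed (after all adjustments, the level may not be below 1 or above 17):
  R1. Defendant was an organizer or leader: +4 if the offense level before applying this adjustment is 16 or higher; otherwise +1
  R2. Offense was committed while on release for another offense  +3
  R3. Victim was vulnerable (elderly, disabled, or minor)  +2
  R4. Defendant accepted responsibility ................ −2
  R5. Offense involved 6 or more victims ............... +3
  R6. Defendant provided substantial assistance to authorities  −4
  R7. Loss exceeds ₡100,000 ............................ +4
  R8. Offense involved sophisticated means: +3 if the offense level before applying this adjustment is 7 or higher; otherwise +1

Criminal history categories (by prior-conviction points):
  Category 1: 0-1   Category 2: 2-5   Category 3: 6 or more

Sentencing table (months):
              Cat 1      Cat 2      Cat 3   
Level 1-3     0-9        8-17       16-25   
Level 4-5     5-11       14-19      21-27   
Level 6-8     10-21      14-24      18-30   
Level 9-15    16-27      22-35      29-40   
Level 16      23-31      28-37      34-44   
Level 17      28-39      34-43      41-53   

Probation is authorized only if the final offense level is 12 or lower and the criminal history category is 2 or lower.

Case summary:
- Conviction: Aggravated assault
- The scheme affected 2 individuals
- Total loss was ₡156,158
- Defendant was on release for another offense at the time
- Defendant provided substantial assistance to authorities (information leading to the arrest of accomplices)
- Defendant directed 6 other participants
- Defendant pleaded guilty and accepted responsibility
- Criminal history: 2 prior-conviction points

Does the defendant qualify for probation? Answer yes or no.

Yes

Base offense level for aggravated assault: 9.
R1 applies (level before this adjustment is 9 < 16, so +1): 9 + 1 = 10.
R2 applies: 10 + 3 = 13.
R4 applies: 13 − 2 = 11.
R6 applies: 11 − 4 = 7.
R7 applies: 7 + 4 = 11.
Final offense level: 11.
Criminal history: 2 prior points → Category 2 (2-5).
Level 11 falls in the 9-15 band.
Grid: Level 9-15 × Category 2 = 22-35 months.
Probation check: level 11 ≤ 12 and category 2 ≤ 2 → eligible.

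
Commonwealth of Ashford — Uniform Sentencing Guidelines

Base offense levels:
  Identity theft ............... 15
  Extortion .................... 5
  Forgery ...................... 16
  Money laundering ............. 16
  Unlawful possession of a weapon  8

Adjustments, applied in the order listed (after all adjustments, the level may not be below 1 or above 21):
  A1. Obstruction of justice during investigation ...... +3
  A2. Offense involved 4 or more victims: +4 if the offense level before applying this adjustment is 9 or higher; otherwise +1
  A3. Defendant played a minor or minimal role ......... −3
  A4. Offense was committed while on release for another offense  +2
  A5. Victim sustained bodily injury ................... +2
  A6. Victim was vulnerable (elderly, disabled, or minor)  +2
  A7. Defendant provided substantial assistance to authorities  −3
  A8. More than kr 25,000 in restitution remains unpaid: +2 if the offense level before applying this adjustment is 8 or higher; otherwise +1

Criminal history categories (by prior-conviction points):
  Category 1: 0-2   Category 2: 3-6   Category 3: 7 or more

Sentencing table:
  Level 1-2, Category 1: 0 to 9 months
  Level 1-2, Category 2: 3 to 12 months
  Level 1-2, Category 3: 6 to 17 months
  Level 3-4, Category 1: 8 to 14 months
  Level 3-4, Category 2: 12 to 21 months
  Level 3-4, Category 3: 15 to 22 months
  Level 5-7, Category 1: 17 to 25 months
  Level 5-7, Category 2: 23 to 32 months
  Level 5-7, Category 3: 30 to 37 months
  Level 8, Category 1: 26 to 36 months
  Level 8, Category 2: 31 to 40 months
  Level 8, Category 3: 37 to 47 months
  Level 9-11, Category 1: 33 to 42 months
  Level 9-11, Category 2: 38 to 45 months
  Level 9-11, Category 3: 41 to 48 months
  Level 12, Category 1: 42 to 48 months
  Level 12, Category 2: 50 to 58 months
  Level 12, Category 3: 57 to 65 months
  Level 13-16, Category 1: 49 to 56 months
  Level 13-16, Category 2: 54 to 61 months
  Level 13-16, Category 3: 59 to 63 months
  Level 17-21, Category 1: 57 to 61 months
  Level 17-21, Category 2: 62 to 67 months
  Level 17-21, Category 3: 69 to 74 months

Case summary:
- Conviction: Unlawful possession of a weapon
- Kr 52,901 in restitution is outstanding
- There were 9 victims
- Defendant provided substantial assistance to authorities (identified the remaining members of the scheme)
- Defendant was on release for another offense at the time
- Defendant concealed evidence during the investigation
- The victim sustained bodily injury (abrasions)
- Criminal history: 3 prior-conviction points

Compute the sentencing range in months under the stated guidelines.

Base offense level for unlawful possession of a weapon: 8.
A1 applies: 8 + 3 = 11.
A2 applies (level before this adjustment is 11 ≥ 9, so +4): 11 + 4 = 15.
A4 applies: 15 + 2 = 17.
A5 applies: 17 + 2 = 19.
A7 applies: 19 − 3 = 16.
A8 applies (level before this adjustment is 16 ≥ 8, so +2): 16 + 2 = 18.
Final offense level: 18.
Criminal history: 3 prior points → Category 2 (3-6).
Level 18 falls in the 17-21 band.
Grid: Level 17-21 × Category 2 = 62-67 months.

62-67 months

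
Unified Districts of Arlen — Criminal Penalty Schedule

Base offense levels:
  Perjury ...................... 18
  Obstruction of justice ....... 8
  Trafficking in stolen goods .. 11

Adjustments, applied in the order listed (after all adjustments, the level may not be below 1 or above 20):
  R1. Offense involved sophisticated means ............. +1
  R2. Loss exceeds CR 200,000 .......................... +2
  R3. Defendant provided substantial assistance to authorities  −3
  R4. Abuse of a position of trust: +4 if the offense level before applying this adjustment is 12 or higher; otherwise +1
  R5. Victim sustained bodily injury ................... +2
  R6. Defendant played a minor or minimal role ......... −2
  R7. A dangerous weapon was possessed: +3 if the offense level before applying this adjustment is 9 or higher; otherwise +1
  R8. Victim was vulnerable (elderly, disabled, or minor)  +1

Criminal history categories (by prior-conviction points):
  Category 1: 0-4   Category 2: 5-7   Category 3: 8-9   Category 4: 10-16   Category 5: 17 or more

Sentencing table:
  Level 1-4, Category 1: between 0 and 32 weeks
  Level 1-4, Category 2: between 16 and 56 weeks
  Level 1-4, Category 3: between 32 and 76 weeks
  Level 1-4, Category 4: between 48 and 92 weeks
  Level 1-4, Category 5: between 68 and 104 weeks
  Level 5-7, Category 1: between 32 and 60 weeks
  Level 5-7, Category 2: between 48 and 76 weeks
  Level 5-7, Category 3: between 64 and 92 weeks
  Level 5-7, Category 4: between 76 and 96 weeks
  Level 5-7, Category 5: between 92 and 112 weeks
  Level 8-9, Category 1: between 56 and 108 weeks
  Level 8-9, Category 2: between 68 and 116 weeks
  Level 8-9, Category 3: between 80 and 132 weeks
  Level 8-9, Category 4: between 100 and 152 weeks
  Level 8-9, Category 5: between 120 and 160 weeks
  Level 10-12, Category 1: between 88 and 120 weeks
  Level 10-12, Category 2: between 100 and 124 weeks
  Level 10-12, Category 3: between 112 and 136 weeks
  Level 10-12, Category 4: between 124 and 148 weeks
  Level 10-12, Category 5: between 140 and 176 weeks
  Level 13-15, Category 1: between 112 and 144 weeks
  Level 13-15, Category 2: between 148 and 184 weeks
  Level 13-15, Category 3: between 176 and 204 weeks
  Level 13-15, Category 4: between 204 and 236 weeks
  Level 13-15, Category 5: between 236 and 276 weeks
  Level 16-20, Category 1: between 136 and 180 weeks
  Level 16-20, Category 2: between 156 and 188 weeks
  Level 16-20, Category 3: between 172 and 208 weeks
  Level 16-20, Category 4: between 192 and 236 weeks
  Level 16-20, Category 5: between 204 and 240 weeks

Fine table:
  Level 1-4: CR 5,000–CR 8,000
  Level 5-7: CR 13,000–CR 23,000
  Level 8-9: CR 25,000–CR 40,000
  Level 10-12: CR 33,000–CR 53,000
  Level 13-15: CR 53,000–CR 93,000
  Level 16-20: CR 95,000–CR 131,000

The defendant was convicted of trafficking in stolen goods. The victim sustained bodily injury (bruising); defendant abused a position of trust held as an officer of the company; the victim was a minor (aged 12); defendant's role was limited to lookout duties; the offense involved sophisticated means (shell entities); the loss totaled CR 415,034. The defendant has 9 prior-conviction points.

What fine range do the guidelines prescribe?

Base offense level for trafficking in stolen goods: 11.
R1 applies: 11 + 1 = 12.
R2 applies: 12 + 2 = 14.
R4 applies (level before this adjustment is 14 ≥ 12, so +4): 14 + 4 = 18.
R5 applies: 18 + 2 = 20.
R6 applies: 20 − 2 = 18.
R7 does not apply.
R8 applies: 18 + 1 = 19.
Final offense level: 19.
Level 19 falls in the 16-20 band.
Fine table: Level 16-20 → CR 95,000–CR 131,000.

CR 95,000–CR 131,000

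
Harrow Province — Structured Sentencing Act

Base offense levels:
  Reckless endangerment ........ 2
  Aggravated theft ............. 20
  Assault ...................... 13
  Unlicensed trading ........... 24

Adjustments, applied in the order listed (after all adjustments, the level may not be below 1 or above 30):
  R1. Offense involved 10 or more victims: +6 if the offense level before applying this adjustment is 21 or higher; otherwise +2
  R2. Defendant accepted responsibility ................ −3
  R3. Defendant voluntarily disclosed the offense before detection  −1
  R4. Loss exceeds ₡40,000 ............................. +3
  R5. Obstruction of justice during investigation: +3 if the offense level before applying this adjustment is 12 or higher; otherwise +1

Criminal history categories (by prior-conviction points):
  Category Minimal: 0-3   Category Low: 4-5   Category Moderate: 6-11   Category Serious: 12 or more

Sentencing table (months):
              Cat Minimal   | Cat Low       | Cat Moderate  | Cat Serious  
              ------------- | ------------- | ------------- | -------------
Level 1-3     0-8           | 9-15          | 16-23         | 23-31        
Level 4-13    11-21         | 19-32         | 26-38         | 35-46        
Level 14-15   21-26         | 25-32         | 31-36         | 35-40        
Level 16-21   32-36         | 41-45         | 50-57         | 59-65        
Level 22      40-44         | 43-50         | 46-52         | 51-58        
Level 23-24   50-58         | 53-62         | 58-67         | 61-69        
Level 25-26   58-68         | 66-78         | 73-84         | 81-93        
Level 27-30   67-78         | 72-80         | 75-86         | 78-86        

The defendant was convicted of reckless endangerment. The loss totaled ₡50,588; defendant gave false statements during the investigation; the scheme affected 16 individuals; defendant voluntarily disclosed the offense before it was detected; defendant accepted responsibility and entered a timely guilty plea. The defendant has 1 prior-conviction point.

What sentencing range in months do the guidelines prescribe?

11-21 months

Base offense level for reckless endangerment: 2.
R1 applies (level before this adjustment is 2 < 21, so +2): 2 + 2 = 4.
R2 applies: 4 − 3 = 1.
R3 applies: 1 − 1 = 0.
R4 applies: 0 + 3 = 3.
R5 applies (level before this adjustment is 3 < 12, so +1): 3 + 1 = 4.
Final offense level: 4.
Criminal history: 1 prior point → Category Minimal (0-3).
Level 4 falls in the 4-13 band.
Grid: Level 4-13 × Category Minimal = 11-21 months.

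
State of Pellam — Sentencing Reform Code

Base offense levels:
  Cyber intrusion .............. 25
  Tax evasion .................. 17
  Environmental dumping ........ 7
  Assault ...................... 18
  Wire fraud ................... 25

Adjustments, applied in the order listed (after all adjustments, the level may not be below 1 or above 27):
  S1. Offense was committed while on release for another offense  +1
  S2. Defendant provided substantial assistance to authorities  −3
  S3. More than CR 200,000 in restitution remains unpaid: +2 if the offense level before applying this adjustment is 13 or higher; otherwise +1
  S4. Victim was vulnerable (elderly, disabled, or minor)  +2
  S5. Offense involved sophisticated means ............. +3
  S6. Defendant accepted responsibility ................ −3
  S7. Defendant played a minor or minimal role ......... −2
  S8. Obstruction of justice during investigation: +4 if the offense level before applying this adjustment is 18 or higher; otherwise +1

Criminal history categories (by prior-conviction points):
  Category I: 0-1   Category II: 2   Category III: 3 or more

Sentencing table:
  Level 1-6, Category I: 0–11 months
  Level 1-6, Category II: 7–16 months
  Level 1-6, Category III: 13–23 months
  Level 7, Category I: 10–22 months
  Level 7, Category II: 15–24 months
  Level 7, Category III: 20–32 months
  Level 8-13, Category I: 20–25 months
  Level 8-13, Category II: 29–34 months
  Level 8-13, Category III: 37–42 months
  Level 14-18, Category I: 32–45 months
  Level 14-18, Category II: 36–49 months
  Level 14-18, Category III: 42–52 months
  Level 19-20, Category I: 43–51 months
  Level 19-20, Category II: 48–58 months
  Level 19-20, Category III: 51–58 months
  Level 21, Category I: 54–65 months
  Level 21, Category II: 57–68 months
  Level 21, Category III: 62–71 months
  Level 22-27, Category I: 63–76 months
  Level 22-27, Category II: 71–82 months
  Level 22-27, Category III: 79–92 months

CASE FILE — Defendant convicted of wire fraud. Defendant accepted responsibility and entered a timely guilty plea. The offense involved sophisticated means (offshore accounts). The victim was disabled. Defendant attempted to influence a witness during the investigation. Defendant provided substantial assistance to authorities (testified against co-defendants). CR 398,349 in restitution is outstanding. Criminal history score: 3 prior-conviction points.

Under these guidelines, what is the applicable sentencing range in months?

79-92 months

Base offense level for wire fraud: 25.
S1 does not apply.
S2 applies: 25 − 3 = 22.
S3 applies (level before this adjustment is 22 ≥ 13, so +2): 22 + 2 = 24.
S4 applies: 24 + 2 = 26.
S5 applies: 26 + 3 = 29.
S6 applies: 29 − 3 = 26.
S8 applies (level before this adjustment is 26 ≥ 18, so +4): 26 + 4 = 30.
Level 30 exceeds the maximum of 27; capped at 27.
Final offense level: 27.
Criminal history: 3 prior points → Category III (3+).
Level 27 falls in the 22-27 band.
Grid: Level 22-27 × Category III = 79-92 months.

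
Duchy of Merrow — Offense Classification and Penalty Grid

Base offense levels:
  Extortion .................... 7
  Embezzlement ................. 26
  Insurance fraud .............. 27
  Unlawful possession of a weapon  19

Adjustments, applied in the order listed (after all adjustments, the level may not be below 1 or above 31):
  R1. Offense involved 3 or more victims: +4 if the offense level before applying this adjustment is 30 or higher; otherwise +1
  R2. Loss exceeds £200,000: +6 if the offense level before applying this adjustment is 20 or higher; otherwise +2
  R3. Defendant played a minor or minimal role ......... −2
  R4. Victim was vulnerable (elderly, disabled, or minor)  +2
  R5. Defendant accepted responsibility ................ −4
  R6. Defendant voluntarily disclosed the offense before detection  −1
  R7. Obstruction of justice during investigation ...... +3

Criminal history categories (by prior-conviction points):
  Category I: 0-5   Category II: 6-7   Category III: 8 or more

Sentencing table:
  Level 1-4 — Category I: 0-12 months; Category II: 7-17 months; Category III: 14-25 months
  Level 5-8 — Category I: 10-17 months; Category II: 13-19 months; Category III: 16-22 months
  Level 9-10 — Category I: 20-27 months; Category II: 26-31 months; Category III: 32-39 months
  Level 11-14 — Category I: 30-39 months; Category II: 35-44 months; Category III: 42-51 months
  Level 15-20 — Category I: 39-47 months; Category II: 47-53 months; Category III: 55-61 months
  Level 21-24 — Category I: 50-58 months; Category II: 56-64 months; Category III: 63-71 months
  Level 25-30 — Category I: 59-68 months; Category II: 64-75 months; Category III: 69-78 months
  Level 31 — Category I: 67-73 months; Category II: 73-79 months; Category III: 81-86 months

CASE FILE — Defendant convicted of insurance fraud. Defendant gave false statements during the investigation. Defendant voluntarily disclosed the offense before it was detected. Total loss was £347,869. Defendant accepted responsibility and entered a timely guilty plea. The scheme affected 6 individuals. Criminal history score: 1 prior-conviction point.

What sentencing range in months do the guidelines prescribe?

Base offense level for insurance fraud: 27.
R1 applies (level before this adjustment is 27 < 30, so +1): 27 + 1 = 28.
R2 applies (level before this adjustment is 28 ≥ 20, so +6): 28 + 6 = 34.
R5 applies: 34 − 4 = 30.
R6 applies: 30 − 1 = 29.
R7 applies: 29 + 3 = 32.
Level 32 exceeds the maximum of 31; capped at 31.
Final offense level: 31.
Criminal history: 1 prior point → Category I (0-5).
Level 31 falls in the 31 band.
Grid: Level 31 × Category I = 67-73 months.

67-73 months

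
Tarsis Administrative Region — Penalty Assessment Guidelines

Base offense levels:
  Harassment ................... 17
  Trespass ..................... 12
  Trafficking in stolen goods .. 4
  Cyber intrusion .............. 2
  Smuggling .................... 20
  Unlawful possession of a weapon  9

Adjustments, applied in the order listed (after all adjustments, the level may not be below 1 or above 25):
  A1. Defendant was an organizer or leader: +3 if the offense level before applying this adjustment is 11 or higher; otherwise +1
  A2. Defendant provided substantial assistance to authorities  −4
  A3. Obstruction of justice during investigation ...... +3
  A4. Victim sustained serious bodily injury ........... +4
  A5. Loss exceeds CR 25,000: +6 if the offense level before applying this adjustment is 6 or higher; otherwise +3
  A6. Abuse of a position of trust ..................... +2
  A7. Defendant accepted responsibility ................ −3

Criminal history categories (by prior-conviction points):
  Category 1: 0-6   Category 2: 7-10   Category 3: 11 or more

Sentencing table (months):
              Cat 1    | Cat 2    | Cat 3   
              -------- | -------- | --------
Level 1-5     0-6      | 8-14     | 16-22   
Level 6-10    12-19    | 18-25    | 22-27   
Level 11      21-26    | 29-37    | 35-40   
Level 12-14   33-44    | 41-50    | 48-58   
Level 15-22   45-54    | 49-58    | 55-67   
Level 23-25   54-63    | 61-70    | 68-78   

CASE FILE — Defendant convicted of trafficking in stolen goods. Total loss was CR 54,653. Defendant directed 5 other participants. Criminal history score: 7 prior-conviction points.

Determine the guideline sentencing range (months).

Base offense level for trafficking in stolen goods: 4.
A1 applies (level before this adjustment is 4 < 11, so +1): 4 + 1 = 5.
A5 applies (level before this adjustment is 5 < 6, so +3): 5 + 3 = 8.
A6 does not apply.
A7 does not apply.
Final offense level: 8.
Criminal history: 7 prior points → Category 2 (7-10).
Level 8 falls in the 6-10 band.
Grid: Level 6-10 × Category 2 = 18-25 months.

18-25 months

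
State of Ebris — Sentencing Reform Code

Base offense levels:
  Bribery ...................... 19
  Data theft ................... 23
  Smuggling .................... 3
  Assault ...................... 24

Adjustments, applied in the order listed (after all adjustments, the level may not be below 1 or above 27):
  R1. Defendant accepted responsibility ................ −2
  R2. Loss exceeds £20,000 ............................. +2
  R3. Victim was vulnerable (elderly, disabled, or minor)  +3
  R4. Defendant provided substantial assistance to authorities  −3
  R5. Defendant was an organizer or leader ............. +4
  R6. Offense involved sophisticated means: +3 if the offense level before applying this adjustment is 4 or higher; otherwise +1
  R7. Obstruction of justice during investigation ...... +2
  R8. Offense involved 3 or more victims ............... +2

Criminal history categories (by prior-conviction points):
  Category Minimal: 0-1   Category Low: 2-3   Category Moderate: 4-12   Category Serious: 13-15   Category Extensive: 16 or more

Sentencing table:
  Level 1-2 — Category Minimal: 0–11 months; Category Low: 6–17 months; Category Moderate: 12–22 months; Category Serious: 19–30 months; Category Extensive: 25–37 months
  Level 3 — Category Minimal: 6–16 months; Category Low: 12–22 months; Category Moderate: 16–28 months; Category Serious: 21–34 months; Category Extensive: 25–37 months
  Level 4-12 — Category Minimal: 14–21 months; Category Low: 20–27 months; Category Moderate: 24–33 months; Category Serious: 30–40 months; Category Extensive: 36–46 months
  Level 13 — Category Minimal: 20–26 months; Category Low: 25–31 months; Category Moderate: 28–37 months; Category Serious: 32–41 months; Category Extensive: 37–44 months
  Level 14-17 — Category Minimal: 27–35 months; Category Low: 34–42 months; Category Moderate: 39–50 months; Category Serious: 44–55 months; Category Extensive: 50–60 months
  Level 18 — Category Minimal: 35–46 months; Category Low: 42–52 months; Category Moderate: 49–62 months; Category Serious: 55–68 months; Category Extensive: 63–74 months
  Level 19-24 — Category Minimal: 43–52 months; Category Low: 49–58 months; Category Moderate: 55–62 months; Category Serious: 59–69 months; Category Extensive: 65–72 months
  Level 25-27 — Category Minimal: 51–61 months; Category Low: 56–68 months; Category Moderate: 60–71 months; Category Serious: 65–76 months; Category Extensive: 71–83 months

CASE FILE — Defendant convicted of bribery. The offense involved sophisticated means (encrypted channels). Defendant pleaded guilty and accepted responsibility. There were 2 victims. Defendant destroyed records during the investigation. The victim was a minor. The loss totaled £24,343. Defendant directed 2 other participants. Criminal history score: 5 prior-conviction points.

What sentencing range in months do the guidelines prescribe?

60-71 months

Base offense level for bribery: 19.
R1 applies: 19 − 2 = 17.
R2 applies: 17 + 2 = 19.
R3 applies: 19 + 3 = 22.
R4 does not apply.
R5 applies: 22 + 4 = 26.
R6 applies (level before this adjustment is 26 ≥ 4, so +3): 26 + 3 = 29.
R7 applies: 29 + 2 = 31.
Level 31 exceeds the maximum of 27; capped at 27.
Final offense level: 27.
Criminal history: 5 prior points → Category Moderate (4-12).
Level 27 falls in the 25-27 band.
Grid: Level 25-27 × Category Moderate = 60-71 months.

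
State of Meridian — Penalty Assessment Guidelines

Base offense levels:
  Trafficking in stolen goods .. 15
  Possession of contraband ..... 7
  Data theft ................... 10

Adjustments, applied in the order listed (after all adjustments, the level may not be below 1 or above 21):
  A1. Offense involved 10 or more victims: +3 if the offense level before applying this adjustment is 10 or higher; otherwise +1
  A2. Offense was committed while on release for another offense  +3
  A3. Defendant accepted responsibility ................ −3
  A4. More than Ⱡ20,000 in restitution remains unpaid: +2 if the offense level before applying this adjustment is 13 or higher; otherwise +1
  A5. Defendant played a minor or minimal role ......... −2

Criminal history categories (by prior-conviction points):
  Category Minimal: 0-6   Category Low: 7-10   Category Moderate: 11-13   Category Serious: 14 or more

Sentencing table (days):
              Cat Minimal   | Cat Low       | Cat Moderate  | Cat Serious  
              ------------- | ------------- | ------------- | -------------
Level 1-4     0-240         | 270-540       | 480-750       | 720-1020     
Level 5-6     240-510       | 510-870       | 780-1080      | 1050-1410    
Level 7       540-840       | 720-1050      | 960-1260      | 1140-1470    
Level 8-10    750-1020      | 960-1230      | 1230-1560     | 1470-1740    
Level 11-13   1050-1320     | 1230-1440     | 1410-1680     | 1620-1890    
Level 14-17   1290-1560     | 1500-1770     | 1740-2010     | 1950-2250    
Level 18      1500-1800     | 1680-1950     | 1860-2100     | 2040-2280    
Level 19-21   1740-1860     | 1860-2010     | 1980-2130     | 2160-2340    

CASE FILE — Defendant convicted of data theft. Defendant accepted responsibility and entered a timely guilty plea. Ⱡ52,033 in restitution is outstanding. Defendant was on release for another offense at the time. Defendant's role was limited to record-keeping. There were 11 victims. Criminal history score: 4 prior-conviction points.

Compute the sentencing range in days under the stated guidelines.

1050-1320 days

Base offense level for data theft: 10.
A1 applies (level before this adjustment is 10 ≥ 10, so +3): 10 + 3 = 13.
A2 applies: 13 + 3 = 16.
A3 applies: 16 − 3 = 13.
A4 applies (level before this adjustment is 13 ≥ 13, so +2): 13 + 2 = 15.
A5 applies: 15 − 2 = 13.
Final offense level: 13.
Criminal history: 4 prior points → Category Minimal (0-6).
Level 13 falls in the 11-13 band.
Grid: Level 11-13 × Category Minimal = 1050-1320 days.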